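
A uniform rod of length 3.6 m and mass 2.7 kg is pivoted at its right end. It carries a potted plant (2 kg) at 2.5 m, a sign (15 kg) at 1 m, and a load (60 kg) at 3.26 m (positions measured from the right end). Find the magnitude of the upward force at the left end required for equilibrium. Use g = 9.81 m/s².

F ≈ 601 N

Taking torques about the right end:
Beam weight: 2.7 × 9.81 = 26.49 N down at 1.8 m → arm 1.8 m, τ = 26.49 × 1.8 = 47.68 N·m counterclockwise.
Potted plant: 2 × 9.81 = 19.62 N down at 2.5 m → arm 2.5 m, τ = 19.62 × 2.5 = 49.05 N·m counterclockwise.
Sign: 15 × 9.81 = 147.2 N down at 1 m → arm 1 m, τ = 147.2 × 1 = 147.2 N·m counterclockwise.
Load: 60 × 9.81 = 588.6 N down at 3.26 m → arm 3.26 m, τ = 588.6 × 3.26 = 1919 N·m counterclockwise.
Net moment of the loads = 2163 N·m counterclockwise.
The upward force F acts at the left end, arm 3.6 m, giving F × 3.6 clockwise.
Στ = 0 ⇒ F × 3.6 = 2163 ⇒ F = 2163 / 3.6 = 601 N.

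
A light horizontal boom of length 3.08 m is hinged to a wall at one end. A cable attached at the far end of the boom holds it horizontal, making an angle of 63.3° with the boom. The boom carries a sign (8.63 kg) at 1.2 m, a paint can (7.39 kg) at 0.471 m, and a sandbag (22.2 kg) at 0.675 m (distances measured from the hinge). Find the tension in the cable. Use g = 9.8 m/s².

T ≈ 103 N

About the hinge:
Sign: 8.63 × 9.8 = 84.57 N down at 1.2 m → arm 1.2 m, τ = 84.57 × 1.2 = 101.5 N·m clockwise.
Paint can: 7.39 × 9.8 = 72.42 N down at 0.471 m → arm 0.471 m, τ = 72.42 × 0.471 = 34.11 N·m clockwise.
Sandbag: 22.2 × 9.8 = 217.6 N down at 0.675 m → arm 0.675 m, τ = 217.6 × 0.675 = 146.9 N·m clockwise.
Total clockwise load moment = 282.5 N·m.
The cable tension T acts at 3.08 m; only its component perpendicular to the boom, T sinθ, produces torque. sin 63.3° = 0.8934.
Στ = 0 ⇒ T × 3.08 × 0.8934 = 282.5 ⇒ T = 282.5 / 2.752 = 103 N.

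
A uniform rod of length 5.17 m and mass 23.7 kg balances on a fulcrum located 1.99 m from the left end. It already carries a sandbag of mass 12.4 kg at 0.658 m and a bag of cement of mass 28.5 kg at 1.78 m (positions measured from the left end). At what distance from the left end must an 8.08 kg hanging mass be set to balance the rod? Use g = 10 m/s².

Sum moments about the fulcrum (at 1.99 m from the left end) (the support reaction has zero arm there).
Beam weight: 23.7 × 10 = 237 N down at 2.585 m → arm 0.595 m, τ = 237 × 0.595 = 141 N·m clockwise.
Sandbag: 12.4 × 10 = 124 N down at 0.658 m → arm 1.332 m, τ = 124 × 1.332 = 165.2 N·m counterclockwise.
Bag of cement: 28.5 × 10 = 285 N down at 1.78 m → arm 0.21 m, τ = 285 × 0.21 = 59.85 N·m counterclockwise.
Net moment of existing loads = 84.05 N·m counterclockwise.
The hanging mass weighs 8.08 × 10 = 80.8 N and must supply an equal clockwise moment, so its lever arm about the fulcrum is 84.05 / 80.8 = 1.04 m.
That puts it at 1.99 + 1.04 = 3.03 m from the left end.

x ≈ 3.03 m from the left end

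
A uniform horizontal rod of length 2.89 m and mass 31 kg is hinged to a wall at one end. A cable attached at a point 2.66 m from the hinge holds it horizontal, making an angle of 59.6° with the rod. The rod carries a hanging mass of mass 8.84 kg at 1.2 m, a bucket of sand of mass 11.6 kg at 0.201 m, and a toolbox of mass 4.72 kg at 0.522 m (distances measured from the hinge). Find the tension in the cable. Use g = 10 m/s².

T ≈ 262 N

Choose the hinge as the axis so the unknown hinge reaction has zero arm there.
Beam weight: 31 × 10 = 310 N down at 1.445 m → arm 1.445 m, τ = 310 × 1.445 = 448 N·m clockwise.
Hanging mass: 8.84 × 10 = 88.4 N down at 1.2 m → arm 1.2 m, τ = 88.4 × 1.2 = 106.1 N·m clockwise.
Bucket of sand: 11.6 × 10 = 116 N down at 0.201 m → arm 0.201 m, τ = 116 × 0.201 = 23.32 N·m clockwise.
Toolbox: 4.72 × 10 = 47.2 N down at 0.522 m → arm 0.522 m, τ = 47.2 × 0.522 = 24.64 N·m clockwise.
Total clockwise load moment = 602.1 N·m.
The cable tension T acts at 2.66 m; only its component perpendicular to the rod, T sinθ, produces torque. sin 59.6° = 0.8625.
Setting net torque to zero: T × 2.66 × 0.8625 = 602.1 → T = 602.1 / 2.294 = 262 N.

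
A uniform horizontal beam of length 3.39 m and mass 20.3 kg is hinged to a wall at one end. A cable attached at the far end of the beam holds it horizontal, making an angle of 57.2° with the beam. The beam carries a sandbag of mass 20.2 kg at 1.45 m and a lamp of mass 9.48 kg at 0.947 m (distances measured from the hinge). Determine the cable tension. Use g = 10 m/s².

About the hinge:
Beam weight: 20.3 × 10 = 203 N down at 1.695 m → arm 1.695 m, τ = 203 × 1.695 = 344.1 N·m clockwise.
Sandbag: 20.2 × 10 = 202 N down at 1.45 m → arm 1.45 m, τ = 202 × 1.45 = 292.9 N·m clockwise.
Lamp: 9.48 × 10 = 94.8 N down at 0.947 m → arm 0.947 m, τ = 94.8 × 0.947 = 89.78 N·m clockwise.
Total clockwise load moment = 726.8 N·m.
The cable tension T acts at 3.39 m; only its component perpendicular to the beam, T sinθ, produces torque. sin 57.2° = 0.8406.
Balancing moments: T × 3.39 × 0.8406 = 726.8, giving T = 726.8 / 2.85 = 255 N.

T ≈ 255 N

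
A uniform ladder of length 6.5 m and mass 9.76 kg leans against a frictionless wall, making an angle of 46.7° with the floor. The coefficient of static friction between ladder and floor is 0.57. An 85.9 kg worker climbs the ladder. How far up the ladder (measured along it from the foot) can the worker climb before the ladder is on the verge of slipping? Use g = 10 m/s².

About the foot of the ladder:
Ladder weight 9.76×10 = 97.6 N acts at 3.25 m along the ladder; its horizontal arm is 3.25·cos46.7° = 2.229 m → τ = 217.6 N·m clockwise.
Worker weight 85.9×10 = 859 N at distance d → arm d·cos46.7° → τ = 859·d·0.6858 clockwise.
Wall normal N at the top has arm L sinθ = 4.731 m counterclockwise, so Στ = 0 gives N·4.731 = 217.6 + 589.1·d.
ΣFy = 0 ⇒ N_floor = 956.6 N, so the maximum friction is μ_s·N_floor = 0.57×956.6 = 545.3 N. ΣFx = 0 ⇒ N_wall = f, so at the slipping point N = 545.3 N.
Substituting: 545.3×4.731 = 217.6 + 589.1·d ⇒ d = (2580 − 217.6) / 589.1 = 4.01 m.

d ≈ 4.01 m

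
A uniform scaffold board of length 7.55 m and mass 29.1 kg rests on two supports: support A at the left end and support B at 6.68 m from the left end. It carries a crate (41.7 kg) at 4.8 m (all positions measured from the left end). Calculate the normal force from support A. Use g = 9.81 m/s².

R_A ≈ 239 N

Sum moments about support B (its reaction then has zero moment arm).
Beam weight: 29.1 × 9.81 = 285.5 N down at 3.775 m → arm 2.905 m, τ = 285.5 × 2.905 = 829.4 N·m counterclockwise.
Crate: 41.7 × 9.81 = 409.1 N down at 4.8 m → arm 1.88 m, τ = 409.1 × 1.88 = 769.1 N·m counterclockwise.
Net load moment about support B = 1598 N·m counterclockwise.
Reaction R at support A is upward at 0 m, arm 6.68 m → moment R × 6.68 clockwise.
Balancing moments: R × 6.68 = 1598, giving R = 239 N.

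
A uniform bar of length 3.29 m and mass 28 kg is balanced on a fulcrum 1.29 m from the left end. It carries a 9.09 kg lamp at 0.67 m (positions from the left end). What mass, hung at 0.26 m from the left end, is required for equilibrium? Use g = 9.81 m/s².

About the fulcrum (at 1.29 m from the left end):
Beam weight: 28 × 9.81 = 274.7 N down at 1.645 m → arm 0.355 m, τ = 274.7 × 0.355 = 97.52 N·m clockwise.
Lamp: 9.09 × 9.81 = 89.17 N down at 0.67 m → arm 0.62 m, τ = 89.17 × 0.62 = 55.29 N·m counterclockwise.
Net moment of known loads = 42.23 N·m clockwise.
An unknown mass m at 0.26 m has arm 1.03 m; its moment is m·g·1.03 counterclockwise.
Balancing moments: m × 9.81 × 1.03 = 42.23, giving m = 42.23 / (9.81 × 1.03) = 4.18 kg.

m ≈ 4.18 kg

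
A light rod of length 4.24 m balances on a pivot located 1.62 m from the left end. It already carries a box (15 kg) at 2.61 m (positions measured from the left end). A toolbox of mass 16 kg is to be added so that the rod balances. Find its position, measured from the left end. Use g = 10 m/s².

x ≈ 0.692 m from the left end

Take moments about the pivot (at 1.62 m from the left end).
Box: 15 × 10 = 150 N down at 2.61 m → arm 0.99 m, τ = 150 × 0.99 = 148.5 N·m clockwise.
Net moment of existing loads = 148.5 N·m clockwise.
The toolbox weighs 16 × 10 = 160 N and must supply an equal counterclockwise moment, so its lever arm about the pivot is 148.5 / 160 = 0.928 m.
That puts it at 1.62 − 0.928 = 0.692 m from the left end.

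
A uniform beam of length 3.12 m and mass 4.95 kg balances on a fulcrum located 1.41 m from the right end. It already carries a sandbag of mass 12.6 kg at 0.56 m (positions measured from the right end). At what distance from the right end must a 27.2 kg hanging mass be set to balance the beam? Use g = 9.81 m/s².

x ≈ 1.78 m from the right end

Sum moments about the fulcrum (at 1.41 m from the right end) (the support reaction has zero arm there).
Beam weight: 4.95 × 9.81 = 48.56 N down at 1.56 m → arm 0.15 m, τ = 48.56 × 0.15 = 7.284 N·m counterclockwise.
Sandbag: 12.6 × 9.81 = 123.6 N down at 0.56 m → arm 0.85 m, τ = 123.6 × 0.85 = 105.1 N·m clockwise.
Net moment of existing loads = 97.82 N·m clockwise.
The hanging mass weighs 27.2 × 9.81 = 266.8 N and must supply an equal counterclockwise moment, so its lever arm about the fulcrum is 97.82 / 266.8 = 0.367 m.
That puts it at 1.41 + 0.367 = 1.78 m from the right end.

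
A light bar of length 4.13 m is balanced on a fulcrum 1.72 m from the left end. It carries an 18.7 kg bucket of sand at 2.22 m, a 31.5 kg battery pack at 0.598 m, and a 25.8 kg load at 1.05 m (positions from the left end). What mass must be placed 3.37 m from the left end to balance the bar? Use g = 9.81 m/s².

Take moments about the fulcrum (at 1.72 m from the left end).
Bucket of sand: 18.7 × 9.81 = 183.4 N down at 2.22 m → arm 0.5 m, τ = 183.4 × 0.5 = 91.7 N·m clockwise.
Battery pack: 31.5 × 9.81 = 309 N down at 0.598 m → arm 1.122 m, τ = 309 × 1.122 = 346.7 N·m counterclockwise.
Load: 25.8 × 9.81 = 253.1 N down at 1.05 m → arm 0.67 m, τ = 253.1 × 0.67 = 169.6 N·m counterclockwise.
Net moment of known loads = 424.6 N·m counterclockwise.
An unknown mass m at 3.37 m has arm 1.65 m; its moment is m·g·1.65 clockwise.
For rotational equilibrium, m × 9.81 × 1.65 = 424.6, so m = 424.6 / (9.81 × 1.65) = 26.2 kg.

m ≈ 26.2 kg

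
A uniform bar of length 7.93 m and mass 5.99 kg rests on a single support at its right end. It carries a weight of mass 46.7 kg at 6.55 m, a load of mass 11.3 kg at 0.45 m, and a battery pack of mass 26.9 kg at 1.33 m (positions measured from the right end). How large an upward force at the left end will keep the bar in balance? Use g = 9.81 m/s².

Sum moments about the right end (the unknown pivot reaction has zero arm there).
Beam weight: 5.99 × 9.81 = 58.76 N down at 3.965 m → arm 3.965 m, τ = 58.76 × 3.965 = 233 N·m counterclockwise.
Weight: 46.7 × 9.81 = 458.1 N down at 6.55 m → arm 6.55 m, τ = 458.1 × 6.55 = 3001 N·m counterclockwise.
Load: 11.3 × 9.81 = 110.9 N down at 0.45 m → arm 0.45 m, τ = 110.9 × 0.45 = 49.91 N·m counterclockwise.
Battery pack: 26.9 × 9.81 = 263.9 N down at 1.33 m → arm 1.33 m, τ = 263.9 × 1.33 = 351 N·m counterclockwise.
Net moment of the loads = 3635 N·m counterclockwise.
The upward force F acts at the left end, arm 7.93 m, giving F × 7.93 clockwise.
For rotational equilibrium, F × 7.93 = 3635, so F = 3635 / 7.93 = 458 N.

F ≈ 458 N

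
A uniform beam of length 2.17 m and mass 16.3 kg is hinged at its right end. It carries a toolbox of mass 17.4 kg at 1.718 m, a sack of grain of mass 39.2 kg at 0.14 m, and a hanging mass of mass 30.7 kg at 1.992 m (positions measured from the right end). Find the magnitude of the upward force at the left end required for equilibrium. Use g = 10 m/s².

F ≈ 526 N

Taking torques about the right end:
Beam weight: 16.3 × 10 = 163 N down at 1.085 m → arm 1.085 m, τ = 163 × 1.085 = 176.9 N·m counterclockwise.
Toolbox: 17.4 × 10 = 174 N down at 1.718 m → arm 1.718 m, τ = 174 × 1.718 = 298.9 N·m counterclockwise.
Sack of grain: 39.2 × 10 = 392 N down at 0.14 m → arm 0.14 m, τ = 392 × 0.14 = 54.88 N·m counterclockwise.
Hanging mass: 30.7 × 10 = 307 N down at 1.992 m → arm 1.992 m, τ = 307 × 1.992 = 611.5 N·m counterclockwise.
Net moment of the loads = 1142 N·m counterclockwise.
The upward force F acts at the left end, arm 2.17 m, giving F × 2.17 clockwise.
Balancing moments: F × 2.17 = 1142, giving F = 1142 / 2.17 = 526 N.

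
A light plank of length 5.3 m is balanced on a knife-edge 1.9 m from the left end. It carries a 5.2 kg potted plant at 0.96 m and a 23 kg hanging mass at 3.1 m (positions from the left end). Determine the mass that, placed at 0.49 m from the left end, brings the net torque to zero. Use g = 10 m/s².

About the knife-edge (at 1.9 m from the left end):
Potted plant: 5.2 × 10 = 52 N down at 0.96 m → arm 0.94 m, τ = 52 × 0.94 = 48.88 N·m counterclockwise.
Hanging mass: 23 × 10 = 230 N down at 3.1 m → arm 1.2 m, τ = 230 × 1.2 = 276 N·m clockwise.
Net moment of known loads = 227.1 N·m clockwise.
An unknown mass m at 0.49 m has arm 1.41 m; its moment is m·g·1.41 counterclockwise.
Balancing moments: m × 10 × 1.41 = 227.1, giving m = 227.1 / (10 × 1.41) = 16.1 kg.

m ≈ 16.1 kg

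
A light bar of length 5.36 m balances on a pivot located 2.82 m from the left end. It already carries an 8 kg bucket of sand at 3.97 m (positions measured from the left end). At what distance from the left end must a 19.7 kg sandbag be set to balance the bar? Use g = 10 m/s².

Taking torques about the pivot (at 2.82 m from the left end):
Bucket of sand: 8 × 10 = 80 N down at 3.97 m → arm 1.15 m, τ = 80 × 1.15 = 92 N·m clockwise.
Net moment of existing loads = 92 N·m clockwise.
The sandbag weighs 19.7 × 10 = 197 N and must supply an equal counterclockwise moment, so its lever arm about the pivot is 92 / 197 = 0.467 m.
That puts it at 2.82 − 0.467 = 2.35 m from the left end.

x ≈ 2.35 m from the left end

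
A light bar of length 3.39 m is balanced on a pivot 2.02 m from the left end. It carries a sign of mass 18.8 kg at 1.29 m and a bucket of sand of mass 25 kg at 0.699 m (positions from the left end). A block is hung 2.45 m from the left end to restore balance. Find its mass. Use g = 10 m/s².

About the pivot (at 2.02 m from the left end):
Sign: 18.8 × 10 = 188 N down at 1.29 m → arm 0.73 m, τ = 188 × 0.73 = 137.2 N·m counterclockwise.
Bucket of sand: 25 × 10 = 250 N down at 0.699 m → arm 1.321 m, τ = 250 × 1.321 = 330.2 N·m counterclockwise.
Net moment of known loads = 467.4 N·m counterclockwise.
An unknown mass m at 2.45 m has arm 0.43 m; its moment is m·g·0.43 clockwise.
Balancing moments: m × 10 × 0.43 = 467.4, giving m = 467.4 / (10 × 0.43) = 109 kg.

m ≈ 109 kg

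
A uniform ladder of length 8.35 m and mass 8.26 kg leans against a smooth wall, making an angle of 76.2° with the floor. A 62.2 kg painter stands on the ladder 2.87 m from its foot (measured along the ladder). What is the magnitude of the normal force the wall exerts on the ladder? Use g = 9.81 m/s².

N_wall ≈ 61.5 N

Take moments about the foot of the ladder.
Ladder weight 8.26×9.81 = 81.03 N acts at 4.175 m along the ladder; its horizontal arm is 4.175·cos76.2° = 0.9959 m → τ = 80.7 N·m clockwise.
Painter: 62.2×9.81 = 610.2 N at 2.87 m → arm 0.6846 m → τ = 417.7 N·m clockwise.
Wall normal N acts horizontally at the top; its moment arm is the height L sinθ = 8.35·sin76.2° = 8.109 m, counterclockwise.
Setting net torque to zero: N × 8.109 = 498.4 → N = 61.5 N.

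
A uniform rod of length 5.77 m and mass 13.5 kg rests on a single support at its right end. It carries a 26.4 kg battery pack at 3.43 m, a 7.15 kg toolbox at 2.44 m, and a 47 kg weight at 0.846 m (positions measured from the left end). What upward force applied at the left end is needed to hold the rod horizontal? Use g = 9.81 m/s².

Taking torques about the right end:
Beam weight: 13.5 × 9.81 = 132.4 N down at 2.885 m → arm 2.885 m, τ = 132.4 × 2.885 = 382 N·m counterclockwise.
Battery pack: 26.4 × 9.81 = 259 N down at 3.43 m → arm 2.34 m, τ = 259 × 2.34 = 606.1 N·m counterclockwise.
Toolbox: 7.15 × 9.81 = 70.14 N down at 2.44 m → arm 3.33 m, τ = 70.14 × 3.33 = 233.6 N·m counterclockwise.
Weight: 47 × 9.81 = 461.1 N down at 0.846 m → arm 4.924 m, τ = 461.1 × 4.924 = 2270 N·m counterclockwise.
Net moment of the loads = 3492 N·m counterclockwise.
The upward force F acts at the left end, arm 5.77 m, giving F × 5.77 clockwise.
Setting net torque to zero: F × 5.77 = 3492 → F = 3492 / 5.77 = 605 N.

F ≈ 605 N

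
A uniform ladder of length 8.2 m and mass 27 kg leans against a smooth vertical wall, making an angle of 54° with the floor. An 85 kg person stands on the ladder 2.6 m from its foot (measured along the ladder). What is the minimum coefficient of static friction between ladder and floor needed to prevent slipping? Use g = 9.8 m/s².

Sum moments about the foot of the ladder (the floor normal and friction both act there and drop out).
Ladder weight 27×9.8 = 264.6 N acts at 4.1 m along the ladder; its horizontal arm is 4.1·cos54° = 2.41 m → τ = 637.7 N·m clockwise.
Person: 85×9.8 = 833 N at 2.6 m → arm 1.528 m → τ = 1273 N·m clockwise.
Wall normal N acts horizontally at the top; its moment arm is the height L sinθ = 8.2·sin54° = 6.634 m, counterclockwise.
Στ = 0 ⇒ N × 6.634 = 1911 ⇒ N = 288.1 N.
ΣFx = 0 ⇒ f = N_wall = 288.1 N. ΣFy = 0 ⇒ N_floor = 1098 N.
μ_min = f / N_floor = 288.1 / 1098 = 0.262.

μ_min ≈ 0.262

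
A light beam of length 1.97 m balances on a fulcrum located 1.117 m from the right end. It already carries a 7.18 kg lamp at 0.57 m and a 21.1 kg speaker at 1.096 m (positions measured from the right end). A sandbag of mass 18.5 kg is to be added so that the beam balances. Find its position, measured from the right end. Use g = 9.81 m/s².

x ≈ 1.35 m from the right end

Taking torques about the fulcrum (at 1.117 m from the right end):
Lamp: 7.18 × 9.81 = 70.44 N down at 0.57 m → arm 0.547 m, τ = 70.44 × 0.547 = 38.53 N·m clockwise.
Speaker: 21.1 × 9.81 = 207 N down at 1.096 m → arm 0.021 m, τ = 207 × 0.021 = 4.347 N·m clockwise.
Net moment of existing loads = 42.88 N·m clockwise.
The sandbag weighs 18.5 × 9.81 = 181.5 N and must supply an equal counterclockwise moment, so its lever arm about the fulcrum is 42.88 / 181.5 = 0.236 m.
That puts it at 1.117 + 0.236 = 1.35 m from the right end.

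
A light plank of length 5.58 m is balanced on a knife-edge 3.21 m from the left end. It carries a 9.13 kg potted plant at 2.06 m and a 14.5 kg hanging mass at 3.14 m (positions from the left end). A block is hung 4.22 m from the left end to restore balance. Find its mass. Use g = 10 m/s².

m ≈ 11.4 kg

Take moments about the knife-edge (at 3.21 m from the left end).
Potted plant: 9.13 × 10 = 91.3 N down at 2.06 m → arm 1.15 m, τ = 91.3 × 1.15 = 105 N·m counterclockwise.
Hanging mass: 14.5 × 10 = 145 N down at 3.14 m → arm 0.07 m, τ = 145 × 0.07 = 10.15 N·m counterclockwise.
Net moment of known loads = 115.2 N·m counterclockwise.
An unknown mass m at 4.22 m has arm 1.01 m; its moment is m·g·1.01 clockwise.
Balancing moments: m × 10 × 1.01 = 115.2, giving m = 115.2 / (10 × 1.01) = 11.4 kg.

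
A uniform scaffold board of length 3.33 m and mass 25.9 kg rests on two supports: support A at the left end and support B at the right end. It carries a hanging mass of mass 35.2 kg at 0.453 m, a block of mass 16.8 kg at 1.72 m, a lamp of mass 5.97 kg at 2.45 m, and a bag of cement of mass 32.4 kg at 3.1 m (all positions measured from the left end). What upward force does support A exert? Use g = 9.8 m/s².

R_A ≈ 542 N

Take moments about support B.
Beam weight: 25.9 × 9.8 = 253.8 N down at 1.665 m → arm 1.665 m, τ = 253.8 × 1.665 = 422.6 N·m counterclockwise.
Hanging mass: 35.2 × 9.8 = 345 N down at 0.453 m → arm 2.877 m, τ = 345 × 2.877 = 992.6 N·m counterclockwise.
Block: 16.8 × 9.8 = 164.6 N down at 1.72 m → arm 1.61 m, τ = 164.6 × 1.61 = 265 N·m counterclockwise.
Lamp: 5.97 × 9.8 = 58.51 N down at 2.45 m → arm 0.88 m, τ = 58.51 × 0.88 = 51.49 N·m counterclockwise.
Bag of cement: 32.4 × 9.8 = 317.5 N down at 3.1 m → arm 0.23 m, τ = 317.5 × 0.23 = 73.03 N·m counterclockwise.
Net load moment about support B = 1805 N·m counterclockwise.
Reaction R at support A is upward at 0 m, arm 3.33 m → moment R × 3.33 clockwise.
Setting net torque to zero: R × 3.33 = 1805 → R = 542 N.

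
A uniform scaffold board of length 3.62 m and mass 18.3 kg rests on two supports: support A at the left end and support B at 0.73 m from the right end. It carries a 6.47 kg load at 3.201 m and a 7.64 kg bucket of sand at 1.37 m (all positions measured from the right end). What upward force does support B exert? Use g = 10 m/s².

R_B ≈ 183 N

Take moments about support A.
Beam weight: 18.3 × 10 = 183 N down at 1.81 m → arm 1.81 m, τ = 183 × 1.81 = 331.2 N·m clockwise.
Load: 6.47 × 10 = 64.7 N down at 3.201 m → arm 0.419 m, τ = 64.7 × 0.419 = 27.11 N·m clockwise.
Bucket of sand: 7.64 × 10 = 76.4 N down at 1.37 m → arm 2.25 m, τ = 76.4 × 2.25 = 171.9 N·m clockwise.
Net load moment about support A = 530.2 N·m clockwise.
Reaction R at support B is upward at 0.73 m, arm 2.89 m → moment R × 2.89 counterclockwise.
Στ = 0 ⇒ R × 2.89 = 530.2 ⇒ R = 183 N.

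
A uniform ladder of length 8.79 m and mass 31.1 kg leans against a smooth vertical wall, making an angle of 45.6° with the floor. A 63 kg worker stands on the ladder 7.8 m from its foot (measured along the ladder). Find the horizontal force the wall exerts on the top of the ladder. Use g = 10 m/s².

Sum moments about the foot of the ladder (the floor normal and friction both act there and drop out).
Ladder weight 31.1×10 = 311 N acts at 4.395 m along the ladder; its horizontal arm is 4.395·cos45.6° = 3.075 m → τ = 956.3 N·m clockwise.
Worker: 63×10 = 630 N at 7.8 m → arm 5.457 m → τ = 3438 N·m clockwise.
Wall normal N acts horizontally at the top; its moment arm is the height L sinθ = 8.79·sin45.6° = 6.28 m, counterclockwise.
Στ = 0 ⇒ N × 6.28 = 4394 ⇒ N = 700 N.

N_wall ≈ 700 N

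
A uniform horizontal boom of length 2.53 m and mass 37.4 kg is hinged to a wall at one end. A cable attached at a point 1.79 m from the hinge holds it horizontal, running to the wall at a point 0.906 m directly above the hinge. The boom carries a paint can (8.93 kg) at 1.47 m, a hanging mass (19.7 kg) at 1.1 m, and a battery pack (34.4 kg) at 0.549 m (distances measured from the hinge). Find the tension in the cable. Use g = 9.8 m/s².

T ≈ 1220 N

Taking torques about the hinge:
Beam weight: 37.4 × 9.8 = 366.5 N down at 1.265 m → arm 1.265 m, τ = 366.5 × 1.265 = 463.6 N·m clockwise.
Paint can: 8.93 × 9.8 = 87.51 N down at 1.47 m → arm 1.47 m, τ = 87.51 × 1.47 = 128.6 N·m clockwise.
Hanging mass: 19.7 × 9.8 = 193.1 N down at 1.1 m → arm 1.1 m, τ = 193.1 × 1.1 = 212.4 N·m clockwise.
Battery pack: 34.4 × 9.8 = 337.1 N down at 0.549 m → arm 0.549 m, τ = 337.1 × 0.549 = 185.1 N·m clockwise.
Total clockwise load moment = 989.7 N·m.
The cable tension T acts at 1.79 m; only its component perpendicular to the boom, T sinθ, produces torque. sinθ = h/√(h²+d²) = 0.906/√(0.906²+1.79²) = 0.4516.
Balancing moments: T × 1.79 × 0.4516 = 989.7, giving T = 989.7 / 0.8084 = 1220 N.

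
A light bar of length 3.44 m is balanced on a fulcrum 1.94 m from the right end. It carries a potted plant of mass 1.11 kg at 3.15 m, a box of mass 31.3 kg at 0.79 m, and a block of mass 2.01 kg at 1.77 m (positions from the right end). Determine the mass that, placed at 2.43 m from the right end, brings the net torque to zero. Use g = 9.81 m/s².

m ≈ 71.4 kg

Taking torques about the fulcrum (at 1.94 m from the right end):
Potted plant: 1.11 × 9.81 = 10.89 N down at 3.15 m → arm 1.21 m, τ = 10.89 × 1.21 = 13.18 N·m counterclockwise.
Box: 31.3 × 9.81 = 307.1 N down at 0.79 m → arm 1.15 m, τ = 307.1 × 1.15 = 353.2 N·m clockwise.
Block: 2.01 × 9.81 = 19.72 N down at 1.77 m → arm 0.17 m, τ = 19.72 × 0.17 = 3.352 N·m clockwise.
Net moment of known loads = 343.4 N·m clockwise.
An unknown mass m at 2.43 m has arm 0.49 m; its moment is m·g·0.49 counterclockwise.
Setting net torque to zero: m × 9.81 × 0.49 = 343.4 → m = 343.4 / (9.81 × 0.49) = 71.4 kg.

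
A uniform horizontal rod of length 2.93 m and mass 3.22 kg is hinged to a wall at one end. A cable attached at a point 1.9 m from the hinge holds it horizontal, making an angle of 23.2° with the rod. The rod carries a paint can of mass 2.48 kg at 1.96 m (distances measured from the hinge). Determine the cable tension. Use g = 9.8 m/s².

T ≈ 125 N

About the hinge:
Beam weight: 3.22 × 9.8 = 31.56 N down at 1.465 m → arm 1.465 m, τ = 31.56 × 1.465 = 46.24 N·m clockwise.
Paint can: 2.48 × 9.8 = 24.3 N down at 1.96 m → arm 1.96 m, τ = 24.3 × 1.96 = 47.63 N·m clockwise.
Total clockwise load moment = 93.87 N·m.
The cable tension T acts at 1.9 m; only its component perpendicular to the rod, T sinθ, produces torque. sin 23.2° = 0.3939.
Balancing moments: T × 1.9 × 0.3939 = 93.87, giving T = 93.87 / 0.7484 = 125 N.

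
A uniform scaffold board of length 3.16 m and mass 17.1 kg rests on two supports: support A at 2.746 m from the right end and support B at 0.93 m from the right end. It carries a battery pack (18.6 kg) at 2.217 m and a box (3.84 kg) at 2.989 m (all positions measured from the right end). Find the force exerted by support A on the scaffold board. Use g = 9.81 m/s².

Choose support B as the axis so its reaction then has zero moment arm.
Beam weight: 17.1 × 9.81 = 167.8 N down at 1.58 m → arm 0.65 m, τ = 167.8 × 0.65 = 109.1 N·m counterclockwise.
Battery pack: 18.6 × 9.81 = 182.5 N down at 2.217 m → arm 1.287 m, τ = 182.5 × 1.287 = 234.9 N·m counterclockwise.
Box: 3.84 × 9.81 = 37.67 N down at 2.989 m → arm 2.059 m, τ = 37.67 × 2.059 = 77.56 N·m counterclockwise.
Net load moment about support B = 421.6 N·m counterclockwise.
Reaction R at support A is upward at 2.746 m, arm 1.816 m → moment R × 1.816 clockwise.
For rotational equilibrium, R × 1.816 = 421.6, so R = 232 N.

R_A ≈ 232 N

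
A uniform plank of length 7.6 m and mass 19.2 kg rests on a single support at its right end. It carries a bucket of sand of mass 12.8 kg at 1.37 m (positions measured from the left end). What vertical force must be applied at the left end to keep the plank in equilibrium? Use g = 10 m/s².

Take moments about the right end.
Beam weight: 19.2 × 10 = 192 N down at 3.8 m → arm 3.8 m, τ = 192 × 3.8 = 729.6 N·m counterclockwise.
Bucket of sand: 12.8 × 10 = 128 N down at 1.37 m → arm 6.23 m, τ = 128 × 6.23 = 797.4 N·m counterclockwise.
Net moment of the loads = 1527 N·m counterclockwise.
The upward force F acts at the left end, arm 7.6 m, giving F × 7.6 clockwise.
For rotational equilibrium, F × 7.6 = 1527, so F = 1527 / 7.6 = 201 N.

F ≈ 201 N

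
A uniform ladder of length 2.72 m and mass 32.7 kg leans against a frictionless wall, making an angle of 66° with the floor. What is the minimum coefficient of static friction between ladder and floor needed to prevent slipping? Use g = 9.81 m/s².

Sum moments about the foot of the ladder (the floor normal and friction both act there and drop out).
Ladder weight 32.7×9.81 = 320.8 N acts at 1.36 m along the ladder; its horizontal arm is 1.36·cos66° = 0.5532 m → τ = 177.5 N·m clockwise.
Wall normal N acts horizontally at the top; its moment arm is the height L sinθ = 2.72·sin66° = 2.485 m, counterclockwise.
For rotational equilibrium, N × 2.485 = 177.5, so N = 71.43 N.
ΣFx = 0 ⇒ f = N_wall = 71.43 N. ΣFy = 0 ⇒ N_floor = 320.8 N.
μ_min = f / N_floor = 71.43 / 320.8 = 0.223.

μ_min ≈ 0.223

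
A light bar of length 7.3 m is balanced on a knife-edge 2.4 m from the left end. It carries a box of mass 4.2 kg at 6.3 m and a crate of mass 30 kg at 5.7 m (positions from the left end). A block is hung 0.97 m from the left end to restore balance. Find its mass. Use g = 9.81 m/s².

m ≈ 80.7 kg

Take moments about the knife-edge (at 2.4 m from the left end).
Box: 4.2 × 9.81 = 41.2 N down at 6.3 m → arm 3.9 m, τ = 41.2 × 3.9 = 160.7 N·m clockwise.
Crate: 30 × 9.81 = 294.3 N down at 5.7 m → arm 3.3 m, τ = 294.3 × 3.3 = 971.2 N·m clockwise.
Net moment of known loads = 1132 N·m clockwise.
An unknown mass m at 0.97 m has arm 1.43 m; its moment is m·g·1.43 counterclockwise.
Balancing moments: m × 9.81 × 1.43 = 1132, giving m = 1132 / (9.81 × 1.43) = 80.7 kg.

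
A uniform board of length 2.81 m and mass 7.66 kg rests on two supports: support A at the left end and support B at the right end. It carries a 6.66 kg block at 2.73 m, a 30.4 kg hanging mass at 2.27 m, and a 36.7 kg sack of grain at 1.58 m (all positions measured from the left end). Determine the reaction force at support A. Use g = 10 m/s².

Choose support B as the axis so its reaction then has zero moment arm.
Beam weight: 7.66 × 10 = 76.6 N down at 1.405 m → arm 1.405 m, τ = 76.6 × 1.405 = 107.6 N·m counterclockwise.
Block: 6.66 × 10 = 66.6 N down at 2.73 m → arm 0.08 m, τ = 66.6 × 0.08 = 5.328 N·m counterclockwise.
Hanging mass: 30.4 × 10 = 304 N down at 2.27 m → arm 0.54 m, τ = 304 × 0.54 = 164.2 N·m counterclockwise.
Sack of grain: 36.7 × 10 = 367 N down at 1.58 m → arm 1.23 m, τ = 367 × 1.23 = 451.4 N·m counterclockwise.
Net load moment about support B = 728.5 N·m counterclockwise.
Reaction R at support A is upward at 0 m, arm 2.81 m → moment R × 2.81 clockwise.
For rotational equilibrium, R × 2.81 = 728.5, so R = 259 N.

R_A ≈ 259 N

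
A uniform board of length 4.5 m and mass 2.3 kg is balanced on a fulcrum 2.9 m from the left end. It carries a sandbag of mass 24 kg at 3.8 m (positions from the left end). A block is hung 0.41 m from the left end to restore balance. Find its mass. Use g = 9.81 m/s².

Sum moments about the fulcrum (at 2.9 m from the left end) (the support reaction has zero arm there).
Beam weight: 2.3 × 9.81 = 22.56 N down at 2.25 m → arm 0.65 m, τ = 22.56 × 0.65 = 14.66 N·m counterclockwise.
Sandbag: 24 × 9.81 = 235.4 N down at 3.8 m → arm 0.9 m, τ = 235.4 × 0.9 = 211.9 N·m clockwise.
Net moment of known loads = 197.2 N·m clockwise.
An unknown mass m at 0.41 m has arm 2.49 m; its moment is m·g·2.49 counterclockwise.
Στ = 0 ⇒ m × 9.81 × 2.49 = 197.2 ⇒ m = 197.2 / (9.81 × 2.49) = 8.07 kg.

m ≈ 8.07 kg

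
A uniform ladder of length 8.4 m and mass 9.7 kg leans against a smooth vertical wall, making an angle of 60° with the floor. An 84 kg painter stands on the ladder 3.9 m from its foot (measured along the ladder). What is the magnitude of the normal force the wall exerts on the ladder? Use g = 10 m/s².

Take moments about the foot of the ladder.
Ladder weight 9.7×10 = 97 N acts at 4.2 m along the ladder; its horizontal arm is 4.2·cos60° = 2.1 m → τ = 203.7 N·m clockwise.
Painter: 84×10 = 840 N at 3.9 m → arm 1.95 m → τ = 1638 N·m clockwise.
Wall normal N acts horizontally at the top; its moment arm is the height L sinθ = 8.4·sin60° = 7.275 m, counterclockwise.
Balancing moments: N × 7.275 = 1842, giving N = 253 N.

N_wall ≈ 253 N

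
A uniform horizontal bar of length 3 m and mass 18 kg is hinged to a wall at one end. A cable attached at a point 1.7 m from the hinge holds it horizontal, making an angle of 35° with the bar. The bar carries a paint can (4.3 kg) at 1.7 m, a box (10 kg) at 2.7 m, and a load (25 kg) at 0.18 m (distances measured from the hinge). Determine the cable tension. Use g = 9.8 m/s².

T ≈ 661 N

About the hinge:
Beam weight: 18 × 9.8 = 176.4 N down at 1.5 m → arm 1.5 m, τ = 176.4 × 1.5 = 264.6 N·m clockwise.
Paint can: 4.3 × 9.8 = 42.14 N down at 1.7 m → arm 1.7 m, τ = 42.14 × 1.7 = 71.64 N·m clockwise.
Box: 10 × 9.8 = 98 N down at 2.7 m → arm 2.7 m, τ = 98 × 2.7 = 264.6 N·m clockwise.
Load: 25 × 9.8 = 245 N down at 0.18 m → arm 0.18 m, τ = 245 × 0.18 = 44.1 N·m clockwise.
Total clockwise load moment = 644.9 N·m.
The cable tension T acts at 1.7 m; only its component perpendicular to the bar, T sinθ, produces torque. sin 35° = 0.5736.
Balancing moments: T × 1.7 × 0.5736 = 644.9, giving T = 644.9 / 0.9751 = 661 N.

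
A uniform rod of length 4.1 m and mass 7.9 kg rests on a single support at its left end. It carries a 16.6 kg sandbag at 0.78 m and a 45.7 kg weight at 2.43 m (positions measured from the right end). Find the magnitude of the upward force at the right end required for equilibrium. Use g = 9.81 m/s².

F ≈ 353 N

Taking torques about the left end:
Beam weight: 7.9 × 9.81 = 77.5 N down at 2.05 m → arm 2.05 m, τ = 77.5 × 2.05 = 158.9 N·m clockwise.
Sandbag: 16.6 × 9.81 = 162.8 N down at 0.78 m → arm 3.32 m, τ = 162.8 × 3.32 = 540.5 N·m clockwise.
Weight: 45.7 × 9.81 = 448.3 N down at 2.43 m → arm 1.67 m, τ = 448.3 × 1.67 = 748.7 N·m clockwise.
Net moment of the loads = 1448 N·m clockwise.
The upward force F acts at the right end, arm 4.1 m, giving F × 4.1 counterclockwise.
Balancing moments: F × 4.1 = 1448, giving F = 1448 / 4.1 = 353 N.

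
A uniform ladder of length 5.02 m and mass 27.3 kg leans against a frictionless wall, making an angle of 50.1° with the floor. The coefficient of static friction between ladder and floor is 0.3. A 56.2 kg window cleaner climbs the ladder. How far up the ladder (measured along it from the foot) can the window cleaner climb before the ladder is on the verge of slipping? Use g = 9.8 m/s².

Sum moments about the foot of the ladder (the floor normal and friction both act there and drop out).
Ladder weight 27.3×9.8 = 267.5 N acts at 2.51 m along the ladder; its horizontal arm is 2.51·cos50.1° = 1.61 m → τ = 430.7 N·m clockwise.
Window cleaner weight 56.2×9.8 = 550.8 N at distance d → arm d·cos50.1° → τ = 550.8·d·0.6414 clockwise.
Wall normal N at the top has arm L sinθ = 3.851 m counterclockwise, so Στ = 0 gives N·3.851 = 430.7 + 353.3·d.
ΣFy = 0 ⇒ N_floor = 818.3 N, so the maximum friction is μ_s·N_floor = 0.3×818.3 = 245.5 N. ΣFx = 0 ⇒ N_wall = f, so at the slipping point N = 245.5 N.
Substituting: 245.5×3.851 = 430.7 + 353.3·d ⇒ d = (945.4 − 430.7) / 353.3 = 1.46 m.

d ≈ 1.46 m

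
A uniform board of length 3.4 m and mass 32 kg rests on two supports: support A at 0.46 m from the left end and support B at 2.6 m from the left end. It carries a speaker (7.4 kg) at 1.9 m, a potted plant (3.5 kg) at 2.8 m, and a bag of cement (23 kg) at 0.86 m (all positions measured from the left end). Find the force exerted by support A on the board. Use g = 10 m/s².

R_A ≈ 343 N

About support B:
Beam weight: 32 × 10 = 320 N down at 1.7 m → arm 0.9 m, τ = 320 × 0.9 = 288 N·m counterclockwise.
Speaker: 7.4 × 10 = 74 N down at 1.9 m → arm 0.7 m, τ = 74 × 0.7 = 51.8 N·m counterclockwise.
Potted plant: 3.5 × 10 = 35 N down at 2.8 m → arm 0.2 m, τ = 35 × 0.2 = 7 N·m clockwise.
Bag of cement: 23 × 10 = 230 N down at 0.86 m → arm 1.74 m, τ = 230 × 1.74 = 400.2 N·m counterclockwise.
Net load moment about support B = 733 N·m counterclockwise.
Reaction R at support A is upward at 0.46 m, arm 2.14 m → moment R × 2.14 clockwise.
Στ = 0 ⇒ R × 2.14 = 733 ⇒ R = 343 N.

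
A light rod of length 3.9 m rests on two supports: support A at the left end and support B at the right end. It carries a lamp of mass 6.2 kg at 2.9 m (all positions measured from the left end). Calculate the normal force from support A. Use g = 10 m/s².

Taking torques about support B:
Lamp: 6.2 × 10 = 62 N down at 2.9 m → arm 1 m, τ = 62 × 1 = 62 N·m counterclockwise.
Net load moment about support B = 62 N·m counterclockwise.
Reaction R at support A is upward at 0 m, arm 3.9 m → moment R × 3.9 clockwise.
For rotational equilibrium, R × 3.9 = 62, so R = 15.9 N.

R_A ≈ 15.9 N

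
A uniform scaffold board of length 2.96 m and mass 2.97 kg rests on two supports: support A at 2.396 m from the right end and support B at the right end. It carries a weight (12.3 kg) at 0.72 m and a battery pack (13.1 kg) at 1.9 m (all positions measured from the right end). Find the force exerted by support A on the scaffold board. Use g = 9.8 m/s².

Taking torques about support B:
Beam weight: 2.97 × 9.8 = 29.11 N down at 1.48 m → arm 1.48 m, τ = 29.11 × 1.48 = 43.08 N·m counterclockwise.
Weight: 12.3 × 9.8 = 120.5 N down at 0.72 m → arm 0.72 m, τ = 120.5 × 0.72 = 86.76 N·m counterclockwise.
Battery pack: 13.1 × 9.8 = 128.4 N down at 1.9 m → arm 1.9 m, τ = 128.4 × 1.9 = 244 N·m counterclockwise.
Net load moment about support B = 373.8 N·m counterclockwise.
Reaction R at support A is upward at 2.396 m, arm 2.396 m → moment R × 2.396 clockwise.
Setting net torque to zero: R × 2.396 = 373.8 → R = 156 N.

R_A ≈ 156 N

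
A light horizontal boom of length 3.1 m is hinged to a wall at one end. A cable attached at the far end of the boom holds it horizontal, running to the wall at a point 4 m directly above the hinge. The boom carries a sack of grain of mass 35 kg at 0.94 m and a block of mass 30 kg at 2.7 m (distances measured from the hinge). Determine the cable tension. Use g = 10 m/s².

Sum moments about the hinge (the unknown hinge reaction has zero arm there).
Sack of grain: 35 × 10 = 350 N down at 0.94 m → arm 0.94 m, τ = 350 × 0.94 = 329 N·m clockwise.
Block: 30 × 10 = 300 N down at 2.7 m → arm 2.7 m, τ = 300 × 2.7 = 810 N·m clockwise.
Total clockwise load moment = 1139 N·m.
The cable tension T acts at 3.1 m; only its component perpendicular to the boom, T sinθ, produces torque. sinθ = h/√(h²+d²) = 4/√(4²+3.1²) = 0.7904.
Balancing moments: T × 3.1 × 0.7904 = 1139, giving T = 1139 / 2.45 = 465 N.

T ≈ 465 N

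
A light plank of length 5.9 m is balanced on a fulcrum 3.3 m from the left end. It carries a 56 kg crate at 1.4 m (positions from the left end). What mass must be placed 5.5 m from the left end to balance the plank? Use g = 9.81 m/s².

Sum moments about the fulcrum (at 3.3 m from the left end) (the support reaction has zero arm there).
Crate: 56 × 9.81 = 549.4 N down at 1.4 m → arm 1.9 m, τ = 549.4 × 1.9 = 1044 N·m counterclockwise.
Net moment of known loads = 1044 N·m counterclockwise.
An unknown mass m at 5.5 m has arm 2.2 m; its moment is m·g·2.2 clockwise.
For rotational equilibrium, m × 9.81 × 2.2 = 1044, so m = 1044 / (9.81 × 2.2) = 48.4 kg.

m ≈ 48.4 kg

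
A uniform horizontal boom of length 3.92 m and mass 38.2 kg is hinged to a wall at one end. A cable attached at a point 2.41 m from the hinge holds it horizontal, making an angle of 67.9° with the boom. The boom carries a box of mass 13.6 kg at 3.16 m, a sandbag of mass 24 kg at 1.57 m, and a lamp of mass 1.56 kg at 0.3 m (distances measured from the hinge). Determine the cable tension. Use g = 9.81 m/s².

Take moments about the hinge.
Beam weight: 38.2 × 9.81 = 374.7 N down at 1.96 m → arm 1.96 m, τ = 374.7 × 1.96 = 734.4 N·m clockwise.
Box: 13.6 × 9.81 = 133.4 N down at 3.16 m → arm 3.16 m, τ = 133.4 × 3.16 = 421.5 N·m clockwise.
Sandbag: 24 × 9.81 = 235.4 N down at 1.57 m → arm 1.57 m, τ = 235.4 × 1.57 = 369.6 N·m clockwise.
Lamp: 1.56 × 9.81 = 15.3 N down at 0.3 m → arm 0.3 m, τ = 15.3 × 0.3 = 4.59 N·m clockwise.
Total clockwise load moment = 1530 N·m.
The cable tension T acts at 2.41 m; only its component perpendicular to the boom, T sinθ, produces torque. sin 67.9° = 0.9265.
Στ = 0 ⇒ T × 2.41 × 0.9265 = 1530 ⇒ T = 1530 / 2.233 = 685 N.

T ≈ 685 N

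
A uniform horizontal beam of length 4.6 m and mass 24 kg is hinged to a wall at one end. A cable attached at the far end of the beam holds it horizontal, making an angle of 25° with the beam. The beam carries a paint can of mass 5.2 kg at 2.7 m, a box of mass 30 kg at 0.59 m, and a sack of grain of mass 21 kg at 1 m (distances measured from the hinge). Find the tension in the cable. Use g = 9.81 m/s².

T ≈ 545 N

About the hinge:
Beam weight: 24 × 9.81 = 235.4 N down at 2.3 m → arm 2.3 m, τ = 235.4 × 2.3 = 541.4 N·m clockwise.
Paint can: 5.2 × 9.81 = 51.01 N down at 2.7 m → arm 2.7 m, τ = 51.01 × 2.7 = 137.7 N·m clockwise.
Box: 30 × 9.81 = 294.3 N down at 0.59 m → arm 0.59 m, τ = 294.3 × 0.59 = 173.6 N·m clockwise.
Sack of grain: 21 × 9.81 = 206 N down at 1 m → arm 1 m, τ = 206 × 1 = 206 N·m clockwise.
Total clockwise load moment = 1059 N·m.
The cable tension T acts at 4.6 m; only its component perpendicular to the beam, T sinθ, produces torque. sin 25° = 0.4226.
For rotational equilibrium, T × 4.6 × 0.4226 = 1059, so T = 1059 / 1.944 = 545 N.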